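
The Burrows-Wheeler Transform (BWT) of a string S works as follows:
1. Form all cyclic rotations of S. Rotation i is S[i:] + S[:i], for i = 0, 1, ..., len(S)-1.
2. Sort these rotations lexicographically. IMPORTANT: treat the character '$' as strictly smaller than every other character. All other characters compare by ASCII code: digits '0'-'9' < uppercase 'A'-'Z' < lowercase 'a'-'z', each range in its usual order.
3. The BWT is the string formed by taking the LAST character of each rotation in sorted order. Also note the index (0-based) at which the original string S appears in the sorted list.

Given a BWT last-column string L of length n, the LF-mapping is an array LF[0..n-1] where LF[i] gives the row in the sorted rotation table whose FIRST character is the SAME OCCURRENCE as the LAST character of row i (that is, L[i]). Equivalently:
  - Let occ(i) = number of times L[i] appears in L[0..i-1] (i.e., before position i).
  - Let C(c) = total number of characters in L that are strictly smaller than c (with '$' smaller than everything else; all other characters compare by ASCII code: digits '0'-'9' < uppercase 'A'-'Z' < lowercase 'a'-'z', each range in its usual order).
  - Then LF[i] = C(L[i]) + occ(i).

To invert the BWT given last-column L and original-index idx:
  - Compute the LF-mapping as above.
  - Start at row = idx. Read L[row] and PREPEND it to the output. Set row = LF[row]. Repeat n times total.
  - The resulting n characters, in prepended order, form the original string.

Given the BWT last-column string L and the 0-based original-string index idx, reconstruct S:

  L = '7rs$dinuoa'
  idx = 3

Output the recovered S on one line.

LF mapping: 1 7 8 0 3 4 5 9 6 2
Walk LF starting at row 3, prepending L[row]:
  step 1: row=3, L[3]='$', prepend. Next row=LF[3]=0
  step 2: row=0, L[0]='7', prepend. Next row=LF[0]=1
  step 3: row=1, L[1]='r', prepend. Next row=LF[1]=7
  step 4: row=7, L[7]='u', prepend. Next row=LF[7]=9
  step 5: row=9, L[9]='a', prepend. Next row=LF[9]=2
  step 6: row=2, L[2]='s', prepend. Next row=LF[2]=8
  step 7: row=8, L[8]='o', prepend. Next row=LF[8]=6
  step 8: row=6, L[6]='n', prepend. Next row=LF[6]=5
  step 9: row=5, L[5]='i', prepend. Next row=LF[5]=4
  step 10: row=4, L[4]='d', prepend. Next row=LF[4]=3
Reversed output: dinosaur7$

Answer: dinosaur7$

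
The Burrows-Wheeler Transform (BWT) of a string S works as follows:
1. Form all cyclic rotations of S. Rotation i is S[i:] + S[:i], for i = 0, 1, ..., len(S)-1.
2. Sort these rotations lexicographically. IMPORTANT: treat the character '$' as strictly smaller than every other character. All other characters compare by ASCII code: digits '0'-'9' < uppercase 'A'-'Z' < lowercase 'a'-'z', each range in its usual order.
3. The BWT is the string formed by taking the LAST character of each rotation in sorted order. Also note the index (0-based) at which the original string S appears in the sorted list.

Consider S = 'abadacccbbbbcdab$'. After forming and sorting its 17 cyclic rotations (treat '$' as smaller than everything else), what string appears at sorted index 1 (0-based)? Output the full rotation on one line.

Answer: ab$abadacccbbbbcd

Derivation:
All 17 rotations (rotation i = S[i:]+S[:i]):
  rot[0] = abadacccbbbbcdab$
  rot[1] = badacccbbbbcdab$a
  rot[2] = adacccbbbbcdab$ab
  rot[3] = dacccbbbbcdab$aba
  rot[4] = acccbbbbcdab$abad
  rot[5] = cccbbbbcdab$abada
  rot[6] = ccbbbbcdab$abadac
  rot[7] = cbbbbcdab$abadacc
  rot[8] = bbbbcdab$abadaccc
  rot[9] = bbbcdab$abadacccb
  rot[10] = bbcdab$abadacccbb
  rot[11] = bcdab$abadacccbbb
  rot[12] = cdab$abadacccbbbb
  rot[13] = dab$abadacccbbbbc
  rot[14] = ab$abadacccbbbbcd
  rot[15] = b$abadacccbbbbcda
  rot[16] = $abadacccbbbbcdab
Sorted (with $ < everything):
  sorted[0] = $abadacccbbbbcdab
  sorted[1] = ab$abadacccbbbbcd
  sorted[2] = abadacccbbbbcdab$
  sorted[3] = acccbbbbcdab$abad
  sorted[4] = adacccbbbbcdab$ab
  sorted[5] = b$abadacccbbbbcda
  sorted[6] = badacccbbbbcdab$a
  sorted[7] = bbbbcdab$abadaccc
  sorted[8] = bbbcdab$abadacccb
  sorted[9] = bbcdab$abadacccbb
  sorted[10] = bcdab$abadacccbbb
  sorted[11] = cbbbbcdab$abadacc
  sorted[12] = ccbbbbcdab$abadac
  sorted[13] = cccbbbbcdab$abada
  sorted[14] = cdab$abadacccbbbb
  sorted[15] = dab$abadacccbbbbc
  sorted[16] = dacccbbbbcdab$aba
sorted[1] = ab$abadacccbbbbcd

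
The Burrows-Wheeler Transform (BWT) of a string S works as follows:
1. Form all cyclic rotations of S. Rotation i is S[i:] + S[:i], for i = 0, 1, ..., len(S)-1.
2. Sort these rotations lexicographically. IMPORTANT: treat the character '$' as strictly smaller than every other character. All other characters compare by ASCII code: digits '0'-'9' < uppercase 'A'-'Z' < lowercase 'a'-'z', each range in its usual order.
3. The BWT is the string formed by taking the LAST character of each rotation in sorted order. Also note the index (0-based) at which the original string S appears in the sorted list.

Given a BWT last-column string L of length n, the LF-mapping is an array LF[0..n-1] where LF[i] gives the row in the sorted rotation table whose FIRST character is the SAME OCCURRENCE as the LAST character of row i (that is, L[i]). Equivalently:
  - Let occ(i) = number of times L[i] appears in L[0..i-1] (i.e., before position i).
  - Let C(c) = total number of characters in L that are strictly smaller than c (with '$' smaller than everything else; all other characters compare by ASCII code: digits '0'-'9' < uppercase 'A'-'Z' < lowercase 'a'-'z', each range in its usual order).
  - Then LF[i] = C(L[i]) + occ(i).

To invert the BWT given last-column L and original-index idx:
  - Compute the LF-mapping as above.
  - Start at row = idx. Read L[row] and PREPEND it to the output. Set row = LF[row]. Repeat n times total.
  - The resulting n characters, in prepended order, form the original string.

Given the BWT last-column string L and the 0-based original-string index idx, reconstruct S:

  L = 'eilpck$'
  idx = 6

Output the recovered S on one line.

LF mapping: 2 3 5 6 1 4 0
Walk LF starting at row 6, prepending L[row]:
  step 1: row=6, L[6]='$', prepend. Next row=LF[6]=0
  step 2: row=0, L[0]='e', prepend. Next row=LF[0]=2
  step 3: row=2, L[2]='l', prepend. Next row=LF[2]=5
  step 4: row=5, L[5]='k', prepend. Next row=LF[5]=4
  step 5: row=4, L[4]='c', prepend. Next row=LF[4]=1
  step 6: row=1, L[1]='i', prepend. Next row=LF[1]=3
  step 7: row=3, L[3]='p', prepend. Next row=LF[3]=6
Reversed output: pickle$

Answer: pickle$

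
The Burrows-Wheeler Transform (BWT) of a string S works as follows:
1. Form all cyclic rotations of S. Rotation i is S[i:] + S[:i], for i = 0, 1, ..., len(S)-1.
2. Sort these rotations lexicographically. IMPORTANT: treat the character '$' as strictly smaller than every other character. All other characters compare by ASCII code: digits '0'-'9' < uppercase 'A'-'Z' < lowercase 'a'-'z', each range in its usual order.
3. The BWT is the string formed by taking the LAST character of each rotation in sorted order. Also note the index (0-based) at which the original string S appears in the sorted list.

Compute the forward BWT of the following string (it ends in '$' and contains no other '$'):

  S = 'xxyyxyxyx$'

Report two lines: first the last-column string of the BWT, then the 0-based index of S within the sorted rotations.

Answer: xy$yyxxxyx
2

Derivation:
All 10 rotations (rotation i = S[i:]+S[:i]):
  rot[0] = xxyyxyxyx$
  rot[1] = xyyxyxyx$x
  rot[2] = yyxyxyx$xx
  rot[3] = yxyxyx$xxy
  rot[4] = xyxyx$xxyy
  rot[5] = yxyx$xxyyx
  rot[6] = xyx$xxyyxy
  rot[7] = yx$xxyyxyx
  rot[8] = x$xxyyxyxy
  rot[9] = $xxyyxyxyx
Sorted (with $ < everything):
  sorted[0] = $xxyyxyxyx  (last char: 'x')
  sorted[1] = x$xxyyxyxy  (last char: 'y')
  sorted[2] = xxyyxyxyx$  (last char: '$')
  sorted[3] = xyx$xxyyxy  (last char: 'y')
  sorted[4] = xyxyx$xxyy  (last char: 'y')
  sorted[5] = xyyxyxyx$x  (last char: 'x')
  sorted[6] = yx$xxyyxyx  (last char: 'x')
  sorted[7] = yxyx$xxyyx  (last char: 'x')
  sorted[8] = yxyxyx$xxy  (last char: 'y')
  sorted[9] = yyxyxyx$xx  (last char: 'x')
Last column: xy$yyxxxyx
Original string S is at sorted index 2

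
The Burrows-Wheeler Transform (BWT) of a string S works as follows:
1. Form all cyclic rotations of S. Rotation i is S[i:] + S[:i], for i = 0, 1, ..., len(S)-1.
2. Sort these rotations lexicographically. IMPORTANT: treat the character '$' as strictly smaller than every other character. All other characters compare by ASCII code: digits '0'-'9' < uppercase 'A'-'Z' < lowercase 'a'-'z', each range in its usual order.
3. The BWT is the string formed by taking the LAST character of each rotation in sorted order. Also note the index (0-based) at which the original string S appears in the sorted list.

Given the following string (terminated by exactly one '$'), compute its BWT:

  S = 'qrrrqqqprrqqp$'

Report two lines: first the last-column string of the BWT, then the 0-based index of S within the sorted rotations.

All 14 rotations (rotation i = S[i:]+S[:i]):
  rot[0] = qrrrqqqprrqqp$
  rot[1] = rrrqqqprrqqp$q
  rot[2] = rrqqqprrqqp$qr
  rot[3] = rqqqprrqqp$qrr
  rot[4] = qqqprrqqp$qrrr
  rot[5] = qqprrqqp$qrrrq
  rot[6] = qprrqqp$qrrrqq
  rot[7] = prrqqp$qrrrqqq
  rot[8] = rrqqp$qrrrqqqp
  rot[9] = rqqp$qrrrqqqpr
  rot[10] = qqp$qrrrqqqprr
  rot[11] = qp$qrrrqqqprrq
  rot[12] = p$qrrrqqqprrqq
  rot[13] = $qrrrqqqprrqqp
Sorted (with $ < everything):
  sorted[0] = $qrrrqqqprrqqp  (last char: 'p')
  sorted[1] = p$qrrrqqqprrqq  (last char: 'q')
  sorted[2] = prrqqp$qrrrqqq  (last char: 'q')
  sorted[3] = qp$qrrrqqqprrq  (last char: 'q')
  sorted[4] = qprrqqp$qrrrqq  (last char: 'q')
  sorted[5] = qqp$qrrrqqqprr  (last char: 'r')
  sorted[6] = qqprrqqp$qrrrq  (last char: 'q')
  sorted[7] = qqqprrqqp$qrrr  (last char: 'r')
  sorted[8] = qrrrqqqprrqqp$  (last char: '$')
  sorted[9] = rqqp$qrrrqqqpr  (last char: 'r')
  sorted[10] = rqqqprrqqp$qrr  (last char: 'r')
  sorted[11] = rrqqp$qrrrqqqp  (last char: 'p')
  sorted[12] = rrqqqprrqqp$qr  (last char: 'r')
  sorted[13] = rrrqqqprrqqp$q  (last char: 'q')
Last column: pqqqqrqr$rrprq
Original string S is at sorted index 8

Answer: pqqqqrqr$rrprq
8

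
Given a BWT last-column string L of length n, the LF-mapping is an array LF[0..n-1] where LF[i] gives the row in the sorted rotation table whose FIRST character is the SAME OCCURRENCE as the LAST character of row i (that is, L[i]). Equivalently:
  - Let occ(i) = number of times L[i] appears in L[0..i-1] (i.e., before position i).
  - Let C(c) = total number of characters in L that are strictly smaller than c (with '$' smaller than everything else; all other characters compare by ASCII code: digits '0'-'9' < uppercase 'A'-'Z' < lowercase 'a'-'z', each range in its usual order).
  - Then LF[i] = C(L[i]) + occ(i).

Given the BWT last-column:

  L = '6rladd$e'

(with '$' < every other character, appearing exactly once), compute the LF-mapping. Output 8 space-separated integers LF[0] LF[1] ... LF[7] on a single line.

Char counts: '$':1, '6':1, 'a':1, 'd':2, 'e':1, 'l':1, 'r':1
C (first-col start): C('$')=0, C('6')=1, C('a')=2, C('d')=3, C('e')=5, C('l')=6, C('r')=7
L[0]='6': occ=0, LF[0]=C('6')+0=1+0=1
L[1]='r': occ=0, LF[1]=C('r')+0=7+0=7
L[2]='l': occ=0, LF[2]=C('l')+0=6+0=6
L[3]='a': occ=0, LF[3]=C('a')+0=2+0=2
L[4]='d': occ=0, LF[4]=C('d')+0=3+0=3
L[5]='d': occ=1, LF[5]=C('d')+1=3+1=4
L[6]='$': occ=0, LF[6]=C('$')+0=0+0=0
L[7]='e': occ=0, LF[7]=C('e')+0=5+0=5

Answer: 1 7 6 2 3 4 0 5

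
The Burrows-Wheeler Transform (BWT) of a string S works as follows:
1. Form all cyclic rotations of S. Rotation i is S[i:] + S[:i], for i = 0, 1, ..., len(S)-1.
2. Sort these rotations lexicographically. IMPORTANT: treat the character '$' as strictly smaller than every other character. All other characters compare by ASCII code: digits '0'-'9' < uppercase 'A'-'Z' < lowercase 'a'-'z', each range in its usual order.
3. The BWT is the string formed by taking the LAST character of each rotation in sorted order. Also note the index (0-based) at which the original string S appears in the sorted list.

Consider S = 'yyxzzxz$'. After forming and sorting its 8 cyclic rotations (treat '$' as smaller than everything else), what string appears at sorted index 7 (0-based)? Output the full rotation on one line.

Answer: zzxz$yyx

Derivation:
All 8 rotations (rotation i = S[i:]+S[:i]):
  rot[0] = yyxzzxz$
  rot[1] = yxzzxz$y
  rot[2] = xzzxz$yy
  rot[3] = zzxz$yyx
  rot[4] = zxz$yyxz
  rot[5] = xz$yyxzz
  rot[6] = z$yyxzzx
  rot[7] = $yyxzzxz
Sorted (with $ < everything):
  sorted[0] = $yyxzzxz
  sorted[1] = xz$yyxzz
  sorted[2] = xzzxz$yy
  sorted[3] = yxzzxz$y
  sorted[4] = yyxzzxz$
  sorted[5] = z$yyxzzx
  sorted[6] = zxz$yyxz
  sorted[7] = zzxz$yyx
sorted[7] = zzxz$yyx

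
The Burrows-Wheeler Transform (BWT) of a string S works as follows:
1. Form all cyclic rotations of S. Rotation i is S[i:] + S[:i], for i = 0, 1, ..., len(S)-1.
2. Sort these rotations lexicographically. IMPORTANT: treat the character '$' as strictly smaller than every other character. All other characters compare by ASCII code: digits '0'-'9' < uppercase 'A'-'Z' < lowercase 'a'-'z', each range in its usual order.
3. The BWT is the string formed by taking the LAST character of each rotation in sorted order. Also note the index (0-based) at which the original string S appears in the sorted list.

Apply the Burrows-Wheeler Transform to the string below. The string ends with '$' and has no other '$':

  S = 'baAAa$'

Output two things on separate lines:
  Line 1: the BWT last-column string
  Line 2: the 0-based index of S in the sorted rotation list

Answer: aaAAb$
5

Derivation:
All 6 rotations (rotation i = S[i:]+S[:i]):
  rot[0] = baAAa$
  rot[1] = aAAa$b
  rot[2] = AAa$ba
  rot[3] = Aa$baA
  rot[4] = a$baAA
  rot[5] = $baAAa
Sorted (with $ < everything):
  sorted[0] = $baAAa  (last char: 'a')
  sorted[1] = AAa$ba  (last char: 'a')
  sorted[2] = Aa$baA  (last char: 'A')
  sorted[3] = a$baAA  (last char: 'A')
  sorted[4] = aAAa$b  (last char: 'b')
  sorted[5] = baAAa$  (last char: '$')
Last column: aaAAb$
Original string S is at sorted index 5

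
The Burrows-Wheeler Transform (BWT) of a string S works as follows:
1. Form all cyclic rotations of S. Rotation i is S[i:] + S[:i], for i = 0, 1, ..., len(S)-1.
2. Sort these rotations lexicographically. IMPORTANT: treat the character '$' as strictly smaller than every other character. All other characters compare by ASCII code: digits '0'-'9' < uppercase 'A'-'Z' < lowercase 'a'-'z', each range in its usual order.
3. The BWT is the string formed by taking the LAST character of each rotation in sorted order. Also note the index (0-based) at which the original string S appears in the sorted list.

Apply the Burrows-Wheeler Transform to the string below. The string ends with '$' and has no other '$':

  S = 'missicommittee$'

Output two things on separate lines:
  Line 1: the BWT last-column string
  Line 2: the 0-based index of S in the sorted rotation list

All 15 rotations (rotation i = S[i:]+S[:i]):
  rot[0] = missicommittee$
  rot[1] = issicommittee$m
  rot[2] = ssicommittee$mi
  rot[3] = sicommittee$mis
  rot[4] = icommittee$miss
  rot[5] = committee$missi
  rot[6] = ommittee$missic
  rot[7] = mmittee$missico
  rot[8] = mittee$missicom
  rot[9] = ittee$missicomm
  rot[10] = ttee$missicommi
  rot[11] = tee$missicommit
  rot[12] = ee$missicommitt
  rot[13] = e$missicommitte
  rot[14] = $missicommittee
Sorted (with $ < everything):
  sorted[0] = $missicommittee  (last char: 'e')
  sorted[1] = committee$missi  (last char: 'i')
  sorted[2] = e$missicommitte  (last char: 'e')
  sorted[3] = ee$missicommitt  (last char: 't')
  sorted[4] = icommittee$miss  (last char: 's')
  sorted[5] = issicommittee$m  (last char: 'm')
  sorted[6] = ittee$missicomm  (last char: 'm')
  sorted[7] = missicommittee$  (last char: '$')
  sorted[8] = mittee$missicom  (last char: 'm')
  sorted[9] = mmittee$missico  (last char: 'o')
  sorted[10] = ommittee$missic  (last char: 'c')
  sorted[11] = sicommittee$mis  (last char: 's')
  sorted[12] = ssicommittee$mi  (last char: 'i')
  sorted[13] = tee$missicommit  (last char: 't')
  sorted[14] = ttee$missicommi  (last char: 'i')
Last column: eietsmm$mocsiti
Original string S is at sorted index 7

Answer: eietsmm$mocsiti
7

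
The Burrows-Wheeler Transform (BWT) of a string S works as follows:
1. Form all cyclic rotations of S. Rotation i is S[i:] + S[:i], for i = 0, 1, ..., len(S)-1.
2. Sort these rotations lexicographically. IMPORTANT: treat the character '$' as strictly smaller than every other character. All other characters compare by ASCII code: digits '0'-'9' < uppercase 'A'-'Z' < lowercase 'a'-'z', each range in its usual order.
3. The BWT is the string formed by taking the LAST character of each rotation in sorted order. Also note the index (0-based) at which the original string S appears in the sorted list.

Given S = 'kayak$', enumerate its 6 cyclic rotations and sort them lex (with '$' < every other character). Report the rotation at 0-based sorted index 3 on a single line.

All 6 rotations (rotation i = S[i:]+S[:i]):
  rot[0] = kayak$
  rot[1] = ayak$k
  rot[2] = yak$ka
  rot[3] = ak$kay
  rot[4] = k$kaya
  rot[5] = $kayak
Sorted (with $ < everything):
  sorted[0] = $kayak
  sorted[1] = ak$kay
  sorted[2] = ayak$k
  sorted[3] = k$kaya
  sorted[4] = kayak$
  sorted[5] = yak$ka
sorted[3] = k$kaya

Answer: k$kaya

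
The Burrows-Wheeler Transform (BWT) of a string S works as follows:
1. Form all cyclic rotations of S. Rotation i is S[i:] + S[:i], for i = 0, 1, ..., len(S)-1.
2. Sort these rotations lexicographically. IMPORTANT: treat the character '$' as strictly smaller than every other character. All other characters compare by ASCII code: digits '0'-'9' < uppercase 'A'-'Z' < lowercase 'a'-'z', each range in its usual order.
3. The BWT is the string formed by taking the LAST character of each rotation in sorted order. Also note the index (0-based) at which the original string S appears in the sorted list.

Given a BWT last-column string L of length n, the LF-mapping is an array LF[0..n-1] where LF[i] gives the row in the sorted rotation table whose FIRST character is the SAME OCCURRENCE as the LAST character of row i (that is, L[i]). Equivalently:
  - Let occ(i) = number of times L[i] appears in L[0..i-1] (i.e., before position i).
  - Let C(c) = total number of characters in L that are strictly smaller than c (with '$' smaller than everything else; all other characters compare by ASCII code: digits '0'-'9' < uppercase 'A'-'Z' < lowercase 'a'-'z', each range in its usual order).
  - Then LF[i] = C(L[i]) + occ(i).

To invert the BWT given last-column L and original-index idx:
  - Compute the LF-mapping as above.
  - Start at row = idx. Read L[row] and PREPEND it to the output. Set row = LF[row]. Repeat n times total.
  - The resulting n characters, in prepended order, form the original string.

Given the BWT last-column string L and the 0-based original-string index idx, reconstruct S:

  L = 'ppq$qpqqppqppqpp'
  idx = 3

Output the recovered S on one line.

LF mapping: 1 2 10 0 11 3 12 13 4 5 14 6 7 15 8 9
Walk LF starting at row 3, prepending L[row]:
  step 1: row=3, L[3]='$', prepend. Next row=LF[3]=0
  step 2: row=0, L[0]='p', prepend. Next row=LF[0]=1
  step 3: row=1, L[1]='p', prepend. Next row=LF[1]=2
  step 4: row=2, L[2]='q', prepend. Next row=LF[2]=10
  step 5: row=10, L[10]='q', prepend. Next row=LF[10]=14
  step 6: row=14, L[14]='p', prepend. Next row=LF[14]=8
  step 7: row=8, L[8]='p', prepend. Next row=LF[8]=4
  step 8: row=4, L[4]='q', prepend. Next row=LF[4]=11
  step 9: row=11, L[11]='p', prepend. Next row=LF[11]=6
  step 10: row=6, L[6]='q', prepend. Next row=LF[6]=12
  step 11: row=12, L[12]='p', prepend. Next row=LF[12]=7
  step 12: row=7, L[7]='q', prepend. Next row=LF[7]=13
  step 13: row=13, L[13]='q', prepend. Next row=LF[13]=15
  step 14: row=15, L[15]='p', prepend. Next row=LF[15]=9
  step 15: row=9, L[9]='p', prepend. Next row=LF[9]=5
  step 16: row=5, L[5]='p', prepend. Next row=LF[5]=3
Reversed output: pppqqpqpqppqqpp$

Answer: pppqqpqpqppqqpp$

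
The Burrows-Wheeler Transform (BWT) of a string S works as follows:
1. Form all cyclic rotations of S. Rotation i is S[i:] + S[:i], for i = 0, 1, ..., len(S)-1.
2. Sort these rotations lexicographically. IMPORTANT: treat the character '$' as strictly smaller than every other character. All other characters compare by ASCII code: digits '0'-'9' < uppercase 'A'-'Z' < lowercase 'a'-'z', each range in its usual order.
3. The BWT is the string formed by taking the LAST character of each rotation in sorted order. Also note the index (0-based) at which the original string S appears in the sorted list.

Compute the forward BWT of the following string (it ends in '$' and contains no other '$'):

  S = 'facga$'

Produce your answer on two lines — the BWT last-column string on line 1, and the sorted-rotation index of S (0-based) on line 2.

Answer: agfa$c
4

Derivation:
All 6 rotations (rotation i = S[i:]+S[:i]):
  rot[0] = facga$
  rot[1] = acga$f
  rot[2] = cga$fa
  rot[3] = ga$fac
  rot[4] = a$facg
  rot[5] = $facga
Sorted (with $ < everything):
  sorted[0] = $facga  (last char: 'a')
  sorted[1] = a$facg  (last char: 'g')
  sorted[2] = acga$f  (last char: 'f')
  sorted[3] = cga$fa  (last char: 'a')
  sorted[4] = facga$  (last char: '$')
  sorted[5] = ga$fac  (last char: 'c')
Last column: agfa$c
Original string S is at sorted index 4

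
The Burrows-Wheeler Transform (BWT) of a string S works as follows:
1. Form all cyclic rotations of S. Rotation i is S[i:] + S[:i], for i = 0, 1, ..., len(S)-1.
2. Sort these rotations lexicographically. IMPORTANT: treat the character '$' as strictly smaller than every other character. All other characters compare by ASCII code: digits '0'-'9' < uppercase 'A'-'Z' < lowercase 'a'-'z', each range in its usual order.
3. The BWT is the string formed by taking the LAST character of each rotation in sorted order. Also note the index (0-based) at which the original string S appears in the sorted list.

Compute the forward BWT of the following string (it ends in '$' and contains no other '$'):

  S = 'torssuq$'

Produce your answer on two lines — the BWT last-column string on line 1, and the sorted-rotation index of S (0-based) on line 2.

Answer: qtuors$s
6

Derivation:
All 8 rotations (rotation i = S[i:]+S[:i]):
  rot[0] = torssuq$
  rot[1] = orssuq$t
  rot[2] = rssuq$to
  rot[3] = ssuq$tor
  rot[4] = suq$tors
  rot[5] = uq$torss
  rot[6] = q$torssu
  rot[7] = $torssuq
Sorted (with $ < everything):
  sorted[0] = $torssuq  (last char: 'q')
  sorted[1] = orssuq$t  (last char: 't')
  sorted[2] = q$torssu  (last char: 'u')
  sorted[3] = rssuq$to  (last char: 'o')
  sorted[4] = ssuq$tor  (last char: 'r')
  sorted[5] = suq$tors  (last char: 's')
  sorted[6] = torssuq$  (last char: '$')
  sorted[7] = uq$torss  (last char: 's')
Last column: qtuors$s
Original string S is at sorted index 6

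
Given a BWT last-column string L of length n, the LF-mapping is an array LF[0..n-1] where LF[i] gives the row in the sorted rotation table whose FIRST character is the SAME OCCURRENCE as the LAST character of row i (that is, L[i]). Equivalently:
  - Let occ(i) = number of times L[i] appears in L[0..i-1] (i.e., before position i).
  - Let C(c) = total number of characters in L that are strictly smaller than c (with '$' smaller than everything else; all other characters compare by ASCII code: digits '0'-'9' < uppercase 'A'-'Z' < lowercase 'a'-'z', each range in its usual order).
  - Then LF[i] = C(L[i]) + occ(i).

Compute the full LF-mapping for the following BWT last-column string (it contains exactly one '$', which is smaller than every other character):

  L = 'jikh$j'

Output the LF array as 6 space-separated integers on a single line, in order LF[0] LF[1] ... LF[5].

Char counts: '$':1, 'h':1, 'i':1, 'j':2, 'k':1
C (first-col start): C('$')=0, C('h')=1, C('i')=2, C('j')=3, C('k')=5
L[0]='j': occ=0, LF[0]=C('j')+0=3+0=3
L[1]='i': occ=0, LF[1]=C('i')+0=2+0=2
L[2]='k': occ=0, LF[2]=C('k')+0=5+0=5
L[3]='h': occ=0, LF[3]=C('h')+0=1+0=1
L[4]='$': occ=0, LF[4]=C('$')+0=0+0=0
L[5]='j': occ=1, LF[5]=C('j')+1=3+1=4

Answer: 3 2 5 1 0 4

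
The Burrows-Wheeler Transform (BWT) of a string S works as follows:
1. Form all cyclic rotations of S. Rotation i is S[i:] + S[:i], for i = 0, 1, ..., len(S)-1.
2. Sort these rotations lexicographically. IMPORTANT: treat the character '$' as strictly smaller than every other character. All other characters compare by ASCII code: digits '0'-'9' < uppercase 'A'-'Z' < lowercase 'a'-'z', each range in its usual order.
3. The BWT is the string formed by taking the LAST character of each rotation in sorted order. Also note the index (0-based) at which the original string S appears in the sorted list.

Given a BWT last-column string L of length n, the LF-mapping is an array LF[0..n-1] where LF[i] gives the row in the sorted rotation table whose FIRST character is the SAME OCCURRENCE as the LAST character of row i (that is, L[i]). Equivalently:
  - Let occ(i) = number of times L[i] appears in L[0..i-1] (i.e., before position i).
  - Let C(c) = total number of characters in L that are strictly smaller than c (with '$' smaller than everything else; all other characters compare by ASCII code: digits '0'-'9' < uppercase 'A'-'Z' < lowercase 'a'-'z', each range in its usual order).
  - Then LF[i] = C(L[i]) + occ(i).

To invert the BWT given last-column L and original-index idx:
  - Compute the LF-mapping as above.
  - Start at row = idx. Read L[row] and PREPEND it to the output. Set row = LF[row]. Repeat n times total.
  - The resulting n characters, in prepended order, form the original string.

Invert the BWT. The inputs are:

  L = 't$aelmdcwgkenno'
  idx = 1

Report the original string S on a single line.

Answer: acknowledgment$

Derivation:
LF mapping: 13 0 1 4 8 9 3 2 14 6 7 5 10 11 12
Walk LF starting at row 1, prepending L[row]:
  step 1: row=1, L[1]='$', prepend. Next row=LF[1]=0
  step 2: row=0, L[0]='t', prepend. Next row=LF[0]=13
  step 3: row=13, L[13]='n', prepend. Next row=LF[13]=11
  step 4: row=11, L[11]='e', prepend. Next row=LF[11]=5
  step 5: row=5, L[5]='m', prepend. Next row=LF[5]=9
  step 6: row=9, L[9]='g', prepend. Next row=LF[9]=6
  step 7: row=6, L[6]='d', prepend. Next row=LF[6]=3
  step 8: row=3, L[3]='e', prepend. Next row=LF[3]=4
  step 9: row=4, L[4]='l', prepend. Next row=LF[4]=8
  step 10: row=8, L[8]='w', prepend. Next row=LF[8]=14
  step 11: row=14, L[14]='o', prepend. Next row=LF[14]=12
  step 12: row=12, L[12]='n', prepend. Next row=LF[12]=10
  step 13: row=10, L[10]='k', prepend. Next row=LF[10]=7
  step 14: row=7, L[7]='c', prepend. Next row=LF[7]=2
  step 15: row=2, L[2]='a', prepend. Next row=LF[2]=1
Reversed output: acknowledgment$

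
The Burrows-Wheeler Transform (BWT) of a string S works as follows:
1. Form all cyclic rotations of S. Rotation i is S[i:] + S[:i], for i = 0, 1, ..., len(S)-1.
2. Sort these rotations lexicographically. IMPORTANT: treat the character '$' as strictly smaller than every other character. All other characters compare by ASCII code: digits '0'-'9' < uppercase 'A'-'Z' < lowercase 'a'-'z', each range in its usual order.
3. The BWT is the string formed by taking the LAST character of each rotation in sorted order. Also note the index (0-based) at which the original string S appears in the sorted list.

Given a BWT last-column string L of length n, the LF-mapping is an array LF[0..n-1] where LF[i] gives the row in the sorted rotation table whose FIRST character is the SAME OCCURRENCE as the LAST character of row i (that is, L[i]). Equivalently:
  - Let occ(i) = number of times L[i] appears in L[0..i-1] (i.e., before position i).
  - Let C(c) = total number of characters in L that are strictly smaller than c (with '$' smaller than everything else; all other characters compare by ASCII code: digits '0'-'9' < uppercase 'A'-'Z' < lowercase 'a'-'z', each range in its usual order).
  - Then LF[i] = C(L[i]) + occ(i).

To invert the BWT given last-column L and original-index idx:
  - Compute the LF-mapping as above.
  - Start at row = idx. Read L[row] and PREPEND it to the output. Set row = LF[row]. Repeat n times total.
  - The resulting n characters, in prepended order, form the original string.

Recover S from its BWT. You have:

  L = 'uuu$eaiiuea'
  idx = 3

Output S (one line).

Answer: eeuauuaiiu$

Derivation:
LF mapping: 7 8 9 0 3 1 5 6 10 4 2
Walk LF starting at row 3, prepending L[row]:
  step 1: row=3, L[3]='$', prepend. Next row=LF[3]=0
  step 2: row=0, L[0]='u', prepend. Next row=LF[0]=7
  step 3: row=7, L[7]='i', prepend. Next row=LF[7]=6
  step 4: row=6, L[6]='i', prepend. Next row=LF[6]=5
  step 5: row=5, L[5]='a', prepend. Next row=LF[5]=1
  step 6: row=1, L[1]='u', prepend. Next row=LF[1]=8
  step 7: row=8, L[8]='u', prepend. Next row=LF[8]=10
  step 8: row=10, L[10]='a', prepend. Next row=LF[10]=2
  step 9: row=2, L[2]='u', prepend. Next row=LF[2]=9
  step 10: row=9, L[9]='e', prepend. Next row=LF[9]=4
  step 11: row=4, L[4]='e', prepend. Next row=LF[4]=3
Reversed output: eeuauuaiiu$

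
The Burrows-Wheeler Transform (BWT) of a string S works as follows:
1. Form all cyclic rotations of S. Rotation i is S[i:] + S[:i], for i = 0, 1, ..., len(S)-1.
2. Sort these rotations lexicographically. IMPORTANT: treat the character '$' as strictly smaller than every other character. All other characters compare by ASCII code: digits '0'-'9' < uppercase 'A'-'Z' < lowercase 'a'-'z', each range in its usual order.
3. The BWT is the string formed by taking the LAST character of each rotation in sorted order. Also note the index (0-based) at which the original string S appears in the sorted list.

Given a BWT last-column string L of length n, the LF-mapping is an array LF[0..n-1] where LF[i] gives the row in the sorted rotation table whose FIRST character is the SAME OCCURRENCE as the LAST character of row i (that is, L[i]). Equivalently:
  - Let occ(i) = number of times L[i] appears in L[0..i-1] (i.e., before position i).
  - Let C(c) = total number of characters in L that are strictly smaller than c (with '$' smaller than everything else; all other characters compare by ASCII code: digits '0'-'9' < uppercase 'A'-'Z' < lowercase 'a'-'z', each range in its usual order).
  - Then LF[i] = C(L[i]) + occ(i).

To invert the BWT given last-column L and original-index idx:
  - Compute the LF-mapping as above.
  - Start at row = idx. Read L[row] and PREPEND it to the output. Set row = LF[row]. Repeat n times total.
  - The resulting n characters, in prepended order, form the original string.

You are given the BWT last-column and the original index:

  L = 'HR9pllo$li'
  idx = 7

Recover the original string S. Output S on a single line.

LF mapping: 2 3 1 9 5 6 8 0 7 4
Walk LF starting at row 7, prepending L[row]:
  step 1: row=7, L[7]='$', prepend. Next row=LF[7]=0
  step 2: row=0, L[0]='H', prepend. Next row=LF[0]=2
  step 3: row=2, L[2]='9', prepend. Next row=LF[2]=1
  step 4: row=1, L[1]='R', prepend. Next row=LF[1]=3
  step 5: row=3, L[3]='p', prepend. Next row=LF[3]=9
  step 6: row=9, L[9]='i', prepend. Next row=LF[9]=4
  step 7: row=4, L[4]='l', prepend. Next row=LF[4]=5
  step 8: row=5, L[5]='l', prepend. Next row=LF[5]=6
  step 9: row=6, L[6]='o', prepend. Next row=LF[6]=8
  step 10: row=8, L[8]='l', prepend. Next row=LF[8]=7
Reversed output: lollipR9H$

Answer: lollipR9H$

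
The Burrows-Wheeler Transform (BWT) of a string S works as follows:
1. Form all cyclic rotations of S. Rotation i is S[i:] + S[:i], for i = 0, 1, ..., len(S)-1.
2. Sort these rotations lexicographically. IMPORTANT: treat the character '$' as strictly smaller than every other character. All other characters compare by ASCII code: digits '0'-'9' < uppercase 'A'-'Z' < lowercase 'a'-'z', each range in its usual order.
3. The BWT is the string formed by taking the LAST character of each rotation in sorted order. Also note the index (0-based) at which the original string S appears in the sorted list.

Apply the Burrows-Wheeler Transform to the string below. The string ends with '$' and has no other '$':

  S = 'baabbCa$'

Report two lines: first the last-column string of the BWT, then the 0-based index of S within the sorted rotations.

All 8 rotations (rotation i = S[i:]+S[:i]):
  rot[0] = baabbCa$
  rot[1] = aabbCa$b
  rot[2] = abbCa$ba
  rot[3] = bbCa$baa
  rot[4] = bCa$baab
  rot[5] = Ca$baabb
  rot[6] = a$baabbC
  rot[7] = $baabbCa
Sorted (with $ < everything):
  sorted[0] = $baabbCa  (last char: 'a')
  sorted[1] = Ca$baabb  (last char: 'b')
  sorted[2] = a$baabbC  (last char: 'C')
  sorted[3] = aabbCa$b  (last char: 'b')
  sorted[4] = abbCa$ba  (last char: 'a')
  sorted[5] = bCa$baab  (last char: 'b')
  sorted[6] = baabbCa$  (last char: '$')
  sorted[7] = bbCa$baa  (last char: 'a')
Last column: abCbab$a
Original string S is at sorted index 6

Answer: abCbab$a
6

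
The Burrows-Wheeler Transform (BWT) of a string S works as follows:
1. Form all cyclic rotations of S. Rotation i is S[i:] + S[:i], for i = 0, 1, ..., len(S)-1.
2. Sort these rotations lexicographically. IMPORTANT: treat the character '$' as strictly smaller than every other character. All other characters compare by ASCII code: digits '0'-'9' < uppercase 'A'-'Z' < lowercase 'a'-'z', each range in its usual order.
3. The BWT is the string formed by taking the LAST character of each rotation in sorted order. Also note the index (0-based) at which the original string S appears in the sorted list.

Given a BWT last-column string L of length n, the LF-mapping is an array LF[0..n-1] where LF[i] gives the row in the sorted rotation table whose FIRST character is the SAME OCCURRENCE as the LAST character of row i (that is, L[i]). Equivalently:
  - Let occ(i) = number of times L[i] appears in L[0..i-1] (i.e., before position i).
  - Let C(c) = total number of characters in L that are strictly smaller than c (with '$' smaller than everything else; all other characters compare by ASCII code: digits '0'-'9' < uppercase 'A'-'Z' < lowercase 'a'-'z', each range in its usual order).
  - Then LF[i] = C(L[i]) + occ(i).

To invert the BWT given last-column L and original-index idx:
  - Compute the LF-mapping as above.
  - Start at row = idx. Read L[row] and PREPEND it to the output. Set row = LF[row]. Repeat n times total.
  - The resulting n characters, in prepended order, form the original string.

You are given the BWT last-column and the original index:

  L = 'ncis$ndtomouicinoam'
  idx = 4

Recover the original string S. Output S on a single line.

LF mapping: 10 2 5 16 0 11 4 17 13 8 14 18 6 3 7 12 15 1 9
Walk LF starting at row 4, prepending L[row]:
  step 1: row=4, L[4]='$', prepend. Next row=LF[4]=0
  step 2: row=0, L[0]='n', prepend. Next row=LF[0]=10
  step 3: row=10, L[10]='o', prepend. Next row=LF[10]=14
  step 4: row=14, L[14]='i', prepend. Next row=LF[14]=7
  step 5: row=7, L[7]='t', prepend. Next row=LF[7]=17
  step 6: row=17, L[17]='a', prepend. Next row=LF[17]=1
  step 7: row=1, L[1]='c', prepend. Next row=LF[1]=2
  step 8: row=2, L[2]='i', prepend. Next row=LF[2]=5
  step 9: row=5, L[5]='n', prepend. Next row=LF[5]=11
  step 10: row=11, L[11]='u', prepend. Next row=LF[11]=18
  step 11: row=18, L[18]='m', prepend. Next row=LF[18]=9
  step 12: row=9, L[9]='m', prepend. Next row=LF[9]=8
  step 13: row=8, L[8]='o', prepend. Next row=LF[8]=13
  step 14: row=13, L[13]='c', prepend. Next row=LF[13]=3
  step 15: row=3, L[3]='s', prepend. Next row=LF[3]=16
  step 16: row=16, L[16]='o', prepend. Next row=LF[16]=15
  step 17: row=15, L[15]='n', prepend. Next row=LF[15]=12
  step 18: row=12, L[12]='i', prepend. Next row=LF[12]=6
  step 19: row=6, L[6]='d', prepend. Next row=LF[6]=4
Reversed output: dinoscommunication$

Answer: dinoscommunication$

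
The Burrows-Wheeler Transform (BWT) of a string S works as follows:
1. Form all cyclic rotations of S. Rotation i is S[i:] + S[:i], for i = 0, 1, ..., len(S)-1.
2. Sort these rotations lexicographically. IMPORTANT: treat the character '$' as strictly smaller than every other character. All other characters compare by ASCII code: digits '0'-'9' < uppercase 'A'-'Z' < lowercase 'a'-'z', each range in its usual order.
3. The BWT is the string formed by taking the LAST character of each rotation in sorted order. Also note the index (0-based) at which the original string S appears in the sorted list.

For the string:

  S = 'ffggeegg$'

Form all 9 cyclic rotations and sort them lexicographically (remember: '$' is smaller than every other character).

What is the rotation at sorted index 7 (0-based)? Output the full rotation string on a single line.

Answer: gg$ffggee

Derivation:
All 9 rotations (rotation i = S[i:]+S[:i]):
  rot[0] = ffggeegg$
  rot[1] = fggeegg$f
  rot[2] = ggeegg$ff
  rot[3] = geegg$ffg
  rot[4] = eegg$ffgg
  rot[5] = egg$ffgge
  rot[6] = gg$ffggee
  rot[7] = g$ffggeeg
  rot[8] = $ffggeegg
Sorted (with $ < everything):
  sorted[0] = $ffggeegg
  sorted[1] = eegg$ffgg
  sorted[2] = egg$ffgge
  sorted[3] = ffggeegg$
  sorted[4] = fggeegg$f
  sorted[5] = g$ffggeeg
  sorted[6] = geegg$ffg
  sorted[7] = gg$ffggee
  sorted[8] = ggeegg$ff
sorted[7] = gg$ffggee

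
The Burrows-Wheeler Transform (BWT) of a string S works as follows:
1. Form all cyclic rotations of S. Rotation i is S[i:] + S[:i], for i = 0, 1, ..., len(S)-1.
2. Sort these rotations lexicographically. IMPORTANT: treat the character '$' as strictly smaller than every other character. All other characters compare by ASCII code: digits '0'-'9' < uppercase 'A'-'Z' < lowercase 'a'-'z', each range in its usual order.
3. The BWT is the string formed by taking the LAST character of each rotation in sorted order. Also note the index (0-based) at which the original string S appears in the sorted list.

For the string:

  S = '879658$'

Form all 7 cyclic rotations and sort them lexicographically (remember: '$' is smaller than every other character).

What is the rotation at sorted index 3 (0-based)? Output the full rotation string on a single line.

All 7 rotations (rotation i = S[i:]+S[:i]):
  rot[0] = 879658$
  rot[1] = 79658$8
  rot[2] = 9658$87
  rot[3] = 658$879
  rot[4] = 58$8796
  rot[5] = 8$87965
  rot[6] = $879658
Sorted (with $ < everything):
  sorted[0] = $879658
  sorted[1] = 58$8796
  sorted[2] = 658$879
  sorted[3] = 79658$8
  sorted[4] = 8$87965
  sorted[5] = 879658$
  sorted[6] = 9658$87
sorted[3] = 79658$8

Answer: 79658$8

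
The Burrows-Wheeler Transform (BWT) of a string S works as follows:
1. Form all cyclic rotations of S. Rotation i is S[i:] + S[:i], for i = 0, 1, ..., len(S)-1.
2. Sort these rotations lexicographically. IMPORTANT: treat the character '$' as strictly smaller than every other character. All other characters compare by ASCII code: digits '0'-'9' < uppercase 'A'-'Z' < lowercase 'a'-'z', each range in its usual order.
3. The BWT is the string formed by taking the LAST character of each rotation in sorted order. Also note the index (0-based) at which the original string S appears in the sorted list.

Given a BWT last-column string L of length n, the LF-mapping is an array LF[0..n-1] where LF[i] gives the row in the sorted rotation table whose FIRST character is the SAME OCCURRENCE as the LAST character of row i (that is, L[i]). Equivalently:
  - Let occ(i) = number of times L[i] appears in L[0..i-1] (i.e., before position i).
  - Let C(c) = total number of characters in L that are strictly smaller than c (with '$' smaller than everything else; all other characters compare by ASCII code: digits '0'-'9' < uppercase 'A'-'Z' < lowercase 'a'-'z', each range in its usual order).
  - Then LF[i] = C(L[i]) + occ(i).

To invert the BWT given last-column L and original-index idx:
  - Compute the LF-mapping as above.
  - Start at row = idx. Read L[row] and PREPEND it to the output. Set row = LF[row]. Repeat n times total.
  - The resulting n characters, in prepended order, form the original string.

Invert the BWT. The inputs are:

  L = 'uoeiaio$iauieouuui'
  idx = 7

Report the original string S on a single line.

Answer: iioiieaiuuuuoaeou$

Derivation:
LF mapping: 13 10 3 5 1 6 11 0 7 2 14 8 4 12 15 16 17 9
Walk LF starting at row 7, prepending L[row]:
  step 1: row=7, L[7]='$', prepend. Next row=LF[7]=0
  step 2: row=0, L[0]='u', prepend. Next row=LF[0]=13
  step 3: row=13, L[13]='o', prepend. Next row=LF[13]=12
  step 4: row=12, L[12]='e', prepend. Next row=LF[12]=4
  step 5: row=4, L[4]='a', prepend. Next row=LF[4]=1
  step 6: row=1, L[1]='o', prepend. Next row=LF[1]=10
  step 7: row=10, L[10]='u', prepend. Next row=LF[10]=14
  step 8: row=14, L[14]='u', prepend. Next row=LF[14]=15
  step 9: row=15, L[15]='u', prepend. Next row=LF[15]=16
  step 10: row=16, L[16]='u', prepend. Next row=LF[16]=17
  step 11: row=17, L[17]='i', prepend. Next row=LF[17]=9
  step 12: row=9, L[9]='a', prepend. Next row=LF[9]=2
  step 13: row=2, L[2]='e', prepend. Next row=LF[2]=3
  step 14: row=3, L[3]='i', prepend. Next row=LF[3]=5
  step 15: row=5, L[5]='i', prepend. Next row=LF[5]=6
  step 16: row=6, L[6]='o', prepend. Next row=LF[6]=11
  step 17: row=11, L[11]='i', prepend. Next row=LF[11]=8
  step 18: row=8, L[8]='i', prepend. Next row=LF[8]=7
Reversed output: iioiieaiuuuuoaeou$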